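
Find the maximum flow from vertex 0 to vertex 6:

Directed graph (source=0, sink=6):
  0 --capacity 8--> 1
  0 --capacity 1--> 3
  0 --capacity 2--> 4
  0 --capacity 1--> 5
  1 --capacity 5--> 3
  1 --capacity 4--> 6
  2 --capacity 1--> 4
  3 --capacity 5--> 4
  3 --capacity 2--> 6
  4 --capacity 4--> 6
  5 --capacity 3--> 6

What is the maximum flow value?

Computing max flow:
  Flow on (0->1): 8/8
  Flow on (0->4): 2/2
  Flow on (0->5): 1/1
  Flow on (1->3): 4/5
  Flow on (1->6): 4/4
  Flow on (3->4): 2/5
  Flow on (3->6): 2/2
  Flow on (4->6): 4/4
  Flow on (5->6): 1/3
Maximum flow = 11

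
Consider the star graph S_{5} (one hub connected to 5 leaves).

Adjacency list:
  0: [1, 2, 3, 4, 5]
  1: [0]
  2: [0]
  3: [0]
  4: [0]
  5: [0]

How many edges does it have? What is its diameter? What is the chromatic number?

Star graph S_{5}: the hub connects to all 5 leaves.
Edges = 5.
Diameter = 2 (any leaf to hub is 1, leaf to leaf through hub is 2).
Star graphs are bipartite (hub vs leaves), so chromatic number = 2.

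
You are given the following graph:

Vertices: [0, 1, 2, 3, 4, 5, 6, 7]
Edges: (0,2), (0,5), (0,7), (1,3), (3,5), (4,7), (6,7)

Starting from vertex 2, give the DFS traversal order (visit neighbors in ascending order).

DFS from vertex 2 (neighbors processed in ascending order):
Visit order: 2, 0, 5, 3, 1, 7, 4, 6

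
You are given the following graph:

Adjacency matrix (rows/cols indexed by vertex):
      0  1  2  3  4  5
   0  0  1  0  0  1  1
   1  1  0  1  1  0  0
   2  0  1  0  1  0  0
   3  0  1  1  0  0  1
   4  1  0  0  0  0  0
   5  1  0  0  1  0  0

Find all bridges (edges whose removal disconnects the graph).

A bridge is an edge whose removal increases the number of connected components.
Bridges found: (0,4)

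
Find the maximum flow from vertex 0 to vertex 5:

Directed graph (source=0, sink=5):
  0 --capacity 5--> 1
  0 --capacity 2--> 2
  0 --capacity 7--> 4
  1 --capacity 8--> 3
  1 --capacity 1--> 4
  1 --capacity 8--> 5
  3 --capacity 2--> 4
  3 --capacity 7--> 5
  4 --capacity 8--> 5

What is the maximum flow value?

Computing max flow:
  Flow on (0->1): 5/5
  Flow on (0->4): 7/7
  Flow on (1->5): 5/8
  Flow on (4->5): 7/8
Maximum flow = 12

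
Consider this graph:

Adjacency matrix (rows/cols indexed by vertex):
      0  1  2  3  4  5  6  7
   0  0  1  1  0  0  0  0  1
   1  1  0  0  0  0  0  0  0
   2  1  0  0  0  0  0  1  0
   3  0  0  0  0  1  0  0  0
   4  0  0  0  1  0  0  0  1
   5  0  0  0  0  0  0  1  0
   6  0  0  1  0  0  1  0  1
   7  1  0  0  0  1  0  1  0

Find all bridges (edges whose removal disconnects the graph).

A bridge is an edge whose removal increases the number of connected components.
Bridges found: (0,1), (3,4), (4,7), (5,6)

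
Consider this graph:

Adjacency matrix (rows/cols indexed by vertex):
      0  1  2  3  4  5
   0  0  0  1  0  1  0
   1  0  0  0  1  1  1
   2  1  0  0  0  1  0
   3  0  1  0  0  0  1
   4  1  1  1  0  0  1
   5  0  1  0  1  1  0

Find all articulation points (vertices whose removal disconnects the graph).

An articulation point is a vertex whose removal disconnects the graph.
Articulation points: [4]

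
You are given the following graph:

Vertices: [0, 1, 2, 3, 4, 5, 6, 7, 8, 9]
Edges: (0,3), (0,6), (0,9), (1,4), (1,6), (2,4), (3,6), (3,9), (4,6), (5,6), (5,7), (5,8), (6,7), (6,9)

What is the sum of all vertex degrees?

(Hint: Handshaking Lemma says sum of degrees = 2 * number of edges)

Count edges: 14 edges.
By Handshaking Lemma: sum of degrees = 2 * 14 = 28.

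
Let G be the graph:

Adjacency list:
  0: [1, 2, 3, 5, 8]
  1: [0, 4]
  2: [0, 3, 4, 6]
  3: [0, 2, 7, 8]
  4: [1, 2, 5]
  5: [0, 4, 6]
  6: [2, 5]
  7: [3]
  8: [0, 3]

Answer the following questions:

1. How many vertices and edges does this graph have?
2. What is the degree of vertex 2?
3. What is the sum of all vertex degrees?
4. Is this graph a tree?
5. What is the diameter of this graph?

Count: 9 vertices, 13 edges.
Vertex 2 has neighbors [0, 3, 4, 6], degree = 4.
Handshaking lemma: 2 * 13 = 26.
A tree on 9 vertices has 8 edges. This graph has 13 edges (5 extra). Not a tree.
Diameter (longest shortest path) = 3.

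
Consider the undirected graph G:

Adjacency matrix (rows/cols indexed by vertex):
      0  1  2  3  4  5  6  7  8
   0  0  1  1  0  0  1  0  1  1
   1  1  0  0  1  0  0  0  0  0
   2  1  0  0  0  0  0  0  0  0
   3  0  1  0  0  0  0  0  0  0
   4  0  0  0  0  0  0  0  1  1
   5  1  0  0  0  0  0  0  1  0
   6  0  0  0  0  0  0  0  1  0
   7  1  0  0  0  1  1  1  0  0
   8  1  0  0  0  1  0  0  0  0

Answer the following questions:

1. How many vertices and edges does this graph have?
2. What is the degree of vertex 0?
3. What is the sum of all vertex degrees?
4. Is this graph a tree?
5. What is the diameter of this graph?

Count: 9 vertices, 10 edges.
Vertex 0 has neighbors [1, 2, 5, 7, 8], degree = 5.
Handshaking lemma: 2 * 10 = 20.
A tree on 9 vertices has 8 edges. This graph has 10 edges (2 extra). Not a tree.
Diameter (longest shortest path) = 4.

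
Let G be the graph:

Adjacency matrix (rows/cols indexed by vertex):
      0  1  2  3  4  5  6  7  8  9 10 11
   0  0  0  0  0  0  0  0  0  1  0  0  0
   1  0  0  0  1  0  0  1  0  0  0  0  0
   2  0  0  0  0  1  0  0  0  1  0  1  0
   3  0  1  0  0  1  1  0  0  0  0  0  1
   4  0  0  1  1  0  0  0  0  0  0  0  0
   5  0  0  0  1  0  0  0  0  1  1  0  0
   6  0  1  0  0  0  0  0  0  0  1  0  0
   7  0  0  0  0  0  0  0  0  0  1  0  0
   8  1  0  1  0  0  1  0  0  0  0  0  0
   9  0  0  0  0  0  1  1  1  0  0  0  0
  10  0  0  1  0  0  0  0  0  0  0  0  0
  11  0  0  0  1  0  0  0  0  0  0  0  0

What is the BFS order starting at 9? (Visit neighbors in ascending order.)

BFS from vertex 9 (neighbors processed in ascending order):
Visit order: 9, 5, 6, 7, 3, 8, 1, 4, 11, 0, 2, 10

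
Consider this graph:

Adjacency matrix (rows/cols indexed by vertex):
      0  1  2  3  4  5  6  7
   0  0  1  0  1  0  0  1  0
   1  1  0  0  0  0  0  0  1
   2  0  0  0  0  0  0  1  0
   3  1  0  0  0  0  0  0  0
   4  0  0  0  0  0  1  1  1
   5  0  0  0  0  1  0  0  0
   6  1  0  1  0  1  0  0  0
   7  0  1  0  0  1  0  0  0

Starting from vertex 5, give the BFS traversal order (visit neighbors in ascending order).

BFS from vertex 5 (neighbors processed in ascending order):
Visit order: 5, 4, 6, 7, 0, 2, 1, 3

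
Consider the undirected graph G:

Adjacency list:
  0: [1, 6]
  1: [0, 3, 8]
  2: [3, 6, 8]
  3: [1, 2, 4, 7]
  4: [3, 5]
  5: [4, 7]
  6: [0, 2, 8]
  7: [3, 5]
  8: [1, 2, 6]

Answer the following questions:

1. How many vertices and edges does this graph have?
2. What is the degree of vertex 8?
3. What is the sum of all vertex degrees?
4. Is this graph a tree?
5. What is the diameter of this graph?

Count: 9 vertices, 12 edges.
Vertex 8 has neighbors [1, 2, 6], degree = 3.
Handshaking lemma: 2 * 12 = 24.
A tree on 9 vertices has 8 edges. This graph has 12 edges (4 extra). Not a tree.
Diameter (longest shortest path) = 4.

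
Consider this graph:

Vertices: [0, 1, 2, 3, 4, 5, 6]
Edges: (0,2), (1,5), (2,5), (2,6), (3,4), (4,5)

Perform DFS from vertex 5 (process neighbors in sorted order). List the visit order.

DFS from vertex 5 (neighbors processed in ascending order):
Visit order: 5, 1, 2, 0, 6, 4, 3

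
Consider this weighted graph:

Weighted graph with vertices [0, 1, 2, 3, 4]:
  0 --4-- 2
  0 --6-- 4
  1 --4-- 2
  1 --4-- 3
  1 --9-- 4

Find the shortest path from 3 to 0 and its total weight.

Using Dijkstra's algorithm from vertex 3:
Shortest path: 3 -> 1 -> 2 -> 0
Total weight: 4 + 4 + 4 = 12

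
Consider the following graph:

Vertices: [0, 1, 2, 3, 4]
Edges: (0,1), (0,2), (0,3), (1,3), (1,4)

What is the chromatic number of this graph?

The graph has a maximum clique of size 3 (lower bound on chromatic number).
A valid 3-coloring: {0: 0, 1: 1, 2: 1, 3: 2, 4: 0}.
Chromatic number = 3.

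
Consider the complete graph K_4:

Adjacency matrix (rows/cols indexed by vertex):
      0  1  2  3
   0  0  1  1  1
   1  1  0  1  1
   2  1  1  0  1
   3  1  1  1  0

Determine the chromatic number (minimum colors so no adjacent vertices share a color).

In K_4, every vertex is adjacent to every other vertex.
Each vertex needs a unique color.
Chromatic number = 4.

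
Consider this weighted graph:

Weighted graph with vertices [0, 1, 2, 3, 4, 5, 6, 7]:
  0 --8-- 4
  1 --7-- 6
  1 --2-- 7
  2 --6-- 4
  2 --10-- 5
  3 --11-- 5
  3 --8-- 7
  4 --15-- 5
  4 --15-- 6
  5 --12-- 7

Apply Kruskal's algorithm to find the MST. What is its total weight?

Applying Kruskal's algorithm (sort edges by weight, add if no cycle):
  Add (1,7) w=2
  Add (2,4) w=6
  Add (1,6) w=7
  Add (0,4) w=8
  Add (3,7) w=8
  Add (2,5) w=10
  Add (3,5) w=11
  Skip (5,7) w=12 (creates cycle)
  Skip (4,5) w=15 (creates cycle)
  Skip (4,6) w=15 (creates cycle)
MST weight = 52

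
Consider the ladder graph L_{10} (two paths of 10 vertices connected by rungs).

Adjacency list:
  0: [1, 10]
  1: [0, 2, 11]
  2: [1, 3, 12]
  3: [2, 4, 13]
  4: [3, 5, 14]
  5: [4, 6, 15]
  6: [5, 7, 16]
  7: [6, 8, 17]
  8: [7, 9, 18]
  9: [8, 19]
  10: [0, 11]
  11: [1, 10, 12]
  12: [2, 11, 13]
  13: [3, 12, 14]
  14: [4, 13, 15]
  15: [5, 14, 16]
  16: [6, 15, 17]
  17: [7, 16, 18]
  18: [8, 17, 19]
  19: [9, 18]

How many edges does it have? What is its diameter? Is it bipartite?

Ladder graph L_{10}: 10 rungs + 2 * (10-1) path edges = 10 + 18 = 28 edges.
Diameter = 10.
Ladder graphs are bipartite (alternating coloring along each path).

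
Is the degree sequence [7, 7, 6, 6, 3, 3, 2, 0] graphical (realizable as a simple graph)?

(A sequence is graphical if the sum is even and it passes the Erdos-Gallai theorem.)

Sum of degrees = 34. Sum is even but fails Erdos-Gallai. The sequence is NOT graphical.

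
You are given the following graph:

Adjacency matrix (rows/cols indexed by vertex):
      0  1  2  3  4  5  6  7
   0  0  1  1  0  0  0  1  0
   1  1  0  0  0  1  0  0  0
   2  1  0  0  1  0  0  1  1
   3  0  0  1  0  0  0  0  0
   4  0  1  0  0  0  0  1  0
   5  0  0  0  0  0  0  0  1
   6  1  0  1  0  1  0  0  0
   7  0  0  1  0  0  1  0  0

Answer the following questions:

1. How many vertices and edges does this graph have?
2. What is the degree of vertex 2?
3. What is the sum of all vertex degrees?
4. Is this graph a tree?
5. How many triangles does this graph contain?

Count: 8 vertices, 9 edges.
Vertex 2 has neighbors [0, 3, 6, 7], degree = 4.
Handshaking lemma: 2 * 9 = 18.
A tree on 8 vertices has 7 edges. This graph has 9 edges (2 extra). Not a tree.
Number of triangles = 1.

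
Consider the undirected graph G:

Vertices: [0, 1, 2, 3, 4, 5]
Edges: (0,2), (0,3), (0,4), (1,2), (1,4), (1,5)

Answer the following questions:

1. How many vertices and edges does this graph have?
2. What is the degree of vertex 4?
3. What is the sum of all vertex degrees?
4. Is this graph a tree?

Count: 6 vertices, 6 edges.
Vertex 4 has neighbors [0, 1], degree = 2.
Handshaking lemma: 2 * 6 = 12.
A tree on 6 vertices has 5 edges. This graph has 6 edges (1 extra). Not a tree.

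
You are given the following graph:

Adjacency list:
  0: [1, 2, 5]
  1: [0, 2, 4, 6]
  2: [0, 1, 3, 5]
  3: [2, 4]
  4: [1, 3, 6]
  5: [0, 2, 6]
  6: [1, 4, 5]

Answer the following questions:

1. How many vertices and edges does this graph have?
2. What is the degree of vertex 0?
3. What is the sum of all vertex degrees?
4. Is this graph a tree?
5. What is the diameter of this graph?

Count: 7 vertices, 11 edges.
Vertex 0 has neighbors [1, 2, 5], degree = 3.
Handshaking lemma: 2 * 11 = 22.
A tree on 7 vertices has 6 edges. This graph has 11 edges (5 extra). Not a tree.
Diameter (longest shortest path) = 2.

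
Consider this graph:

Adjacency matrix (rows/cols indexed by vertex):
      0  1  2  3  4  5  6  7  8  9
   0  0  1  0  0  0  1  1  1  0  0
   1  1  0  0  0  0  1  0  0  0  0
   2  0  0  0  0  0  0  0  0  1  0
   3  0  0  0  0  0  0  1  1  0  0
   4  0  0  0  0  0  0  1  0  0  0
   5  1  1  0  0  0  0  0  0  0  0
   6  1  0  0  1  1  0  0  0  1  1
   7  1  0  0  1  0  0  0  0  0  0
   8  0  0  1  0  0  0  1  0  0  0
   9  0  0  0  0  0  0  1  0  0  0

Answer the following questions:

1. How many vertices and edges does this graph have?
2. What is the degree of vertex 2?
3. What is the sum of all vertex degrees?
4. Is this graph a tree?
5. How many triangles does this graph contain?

Count: 10 vertices, 11 edges.
Vertex 2 has neighbors [8], degree = 1.
Handshaking lemma: 2 * 11 = 22.
A tree on 10 vertices has 9 edges. This graph has 11 edges (2 extra). Not a tree.
Number of triangles = 1.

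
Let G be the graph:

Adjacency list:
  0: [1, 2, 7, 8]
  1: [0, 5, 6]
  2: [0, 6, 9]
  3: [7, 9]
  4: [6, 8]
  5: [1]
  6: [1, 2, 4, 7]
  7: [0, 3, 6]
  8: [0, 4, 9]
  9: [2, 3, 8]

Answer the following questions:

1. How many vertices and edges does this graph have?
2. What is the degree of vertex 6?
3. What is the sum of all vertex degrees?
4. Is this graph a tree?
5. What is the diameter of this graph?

Count: 10 vertices, 14 edges.
Vertex 6 has neighbors [1, 2, 4, 7], degree = 4.
Handshaking lemma: 2 * 14 = 28.
A tree on 10 vertices has 9 edges. This graph has 14 edges (5 extra). Not a tree.
Diameter (longest shortest path) = 4.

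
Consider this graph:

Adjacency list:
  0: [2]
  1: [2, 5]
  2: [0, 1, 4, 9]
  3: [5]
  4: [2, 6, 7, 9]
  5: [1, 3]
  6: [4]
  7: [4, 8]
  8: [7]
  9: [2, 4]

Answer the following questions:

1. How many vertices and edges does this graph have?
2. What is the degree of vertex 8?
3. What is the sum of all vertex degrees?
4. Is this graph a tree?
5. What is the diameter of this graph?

Count: 10 vertices, 10 edges.
Vertex 8 has neighbors [7], degree = 1.
Handshaking lemma: 2 * 10 = 20.
A tree on 10 vertices has 9 edges. This graph has 10 edges (1 extra). Not a tree.
Diameter (longest shortest path) = 6.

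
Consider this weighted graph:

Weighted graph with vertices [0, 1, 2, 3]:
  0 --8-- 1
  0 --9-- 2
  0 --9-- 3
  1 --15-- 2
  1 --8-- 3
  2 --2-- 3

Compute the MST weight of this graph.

Applying Kruskal's algorithm (sort edges by weight, add if no cycle):
  Add (2,3) w=2
  Add (0,1) w=8
  Add (1,3) w=8
  Skip (0,3) w=9 (creates cycle)
  Skip (0,2) w=9 (creates cycle)
  Skip (1,2) w=15 (creates cycle)
MST weight = 18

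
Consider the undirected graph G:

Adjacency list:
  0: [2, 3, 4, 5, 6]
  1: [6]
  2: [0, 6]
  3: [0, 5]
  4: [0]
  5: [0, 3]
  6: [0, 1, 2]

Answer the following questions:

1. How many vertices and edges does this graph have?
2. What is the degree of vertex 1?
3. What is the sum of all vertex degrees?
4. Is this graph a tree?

Count: 7 vertices, 8 edges.
Vertex 1 has neighbors [6], degree = 1.
Handshaking lemma: 2 * 8 = 16.
A tree on 7 vertices has 6 edges. This graph has 8 edges (2 extra). Not a tree.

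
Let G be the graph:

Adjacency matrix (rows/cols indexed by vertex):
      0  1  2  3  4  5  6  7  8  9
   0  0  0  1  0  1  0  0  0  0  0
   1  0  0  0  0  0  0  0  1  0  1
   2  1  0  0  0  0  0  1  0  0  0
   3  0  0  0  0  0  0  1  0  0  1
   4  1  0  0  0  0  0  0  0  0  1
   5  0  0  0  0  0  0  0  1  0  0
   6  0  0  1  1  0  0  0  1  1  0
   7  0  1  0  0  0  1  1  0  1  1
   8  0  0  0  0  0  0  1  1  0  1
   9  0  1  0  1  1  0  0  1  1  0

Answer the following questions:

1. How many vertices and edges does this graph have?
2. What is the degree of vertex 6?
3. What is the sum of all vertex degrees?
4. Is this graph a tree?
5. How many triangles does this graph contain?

Count: 10 vertices, 14 edges.
Vertex 6 has neighbors [2, 3, 7, 8], degree = 4.
Handshaking lemma: 2 * 14 = 28.
A tree on 10 vertices has 9 edges. This graph has 14 edges (5 extra). Not a tree.
Number of triangles = 3.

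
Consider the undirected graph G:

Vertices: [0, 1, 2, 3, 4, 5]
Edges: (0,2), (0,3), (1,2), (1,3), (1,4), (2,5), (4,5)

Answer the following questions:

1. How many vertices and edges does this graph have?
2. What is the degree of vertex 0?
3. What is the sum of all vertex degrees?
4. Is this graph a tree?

Count: 6 vertices, 7 edges.
Vertex 0 has neighbors [2, 3], degree = 2.
Handshaking lemma: 2 * 7 = 14.
A tree on 6 vertices has 5 edges. This graph has 7 edges (2 extra). Not a tree.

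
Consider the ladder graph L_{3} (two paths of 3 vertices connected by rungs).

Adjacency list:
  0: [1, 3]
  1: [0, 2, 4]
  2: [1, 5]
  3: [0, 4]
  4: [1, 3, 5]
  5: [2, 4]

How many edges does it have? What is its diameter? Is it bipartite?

Ladder graph L_{3}: 3 rungs + 2 * (3-1) path edges = 3 + 4 = 7 edges.
Diameter = 3.
Ladder graphs are bipartite (alternating coloring along each path).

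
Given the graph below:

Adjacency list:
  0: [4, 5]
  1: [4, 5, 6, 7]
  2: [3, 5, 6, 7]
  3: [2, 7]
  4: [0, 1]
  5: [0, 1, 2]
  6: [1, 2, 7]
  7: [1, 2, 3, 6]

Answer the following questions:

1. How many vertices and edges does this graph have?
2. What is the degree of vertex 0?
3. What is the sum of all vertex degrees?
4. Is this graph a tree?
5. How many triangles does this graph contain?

Count: 8 vertices, 12 edges.
Vertex 0 has neighbors [4, 5], degree = 2.
Handshaking lemma: 2 * 12 = 24.
A tree on 8 vertices has 7 edges. This graph has 12 edges (5 extra). Not a tree.
Number of triangles = 3.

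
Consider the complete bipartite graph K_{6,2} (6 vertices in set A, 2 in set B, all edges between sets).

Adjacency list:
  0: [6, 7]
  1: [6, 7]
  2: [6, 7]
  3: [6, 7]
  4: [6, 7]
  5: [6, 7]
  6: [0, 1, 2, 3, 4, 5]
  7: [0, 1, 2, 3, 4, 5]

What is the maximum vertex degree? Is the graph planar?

Set-A vertices have degree 2; set-B vertices have degree 6. Maximum degree = max(6,2) = 6.
min(6,2) <= 2, so K_{6,2} avoids a K_{3,3} subdivision and is planar.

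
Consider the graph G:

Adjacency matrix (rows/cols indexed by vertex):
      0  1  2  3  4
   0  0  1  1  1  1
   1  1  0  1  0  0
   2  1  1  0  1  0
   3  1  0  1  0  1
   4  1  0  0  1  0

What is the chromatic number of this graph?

The graph has a maximum clique of size 3 (lower bound on chromatic number).
A valid 3-coloring: {0: 0, 1: 2, 2: 1, 3: 2, 4: 1}.
Chromatic number = 3.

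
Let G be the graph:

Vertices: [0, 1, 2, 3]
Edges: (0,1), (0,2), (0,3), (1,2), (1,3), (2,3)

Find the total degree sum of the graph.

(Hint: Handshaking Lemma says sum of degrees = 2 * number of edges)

Count edges: 6 edges.
By Handshaking Lemma: sum of degrees = 2 * 6 = 12.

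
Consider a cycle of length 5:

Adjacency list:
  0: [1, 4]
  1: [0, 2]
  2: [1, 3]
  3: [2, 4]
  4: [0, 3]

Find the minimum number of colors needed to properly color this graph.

This is an odd cycle (C_5). Odd cycles are not bipartite (any 2-coloring forces two adjacent vertices to match), and 3 colors suffice.
Chromatic number = 3.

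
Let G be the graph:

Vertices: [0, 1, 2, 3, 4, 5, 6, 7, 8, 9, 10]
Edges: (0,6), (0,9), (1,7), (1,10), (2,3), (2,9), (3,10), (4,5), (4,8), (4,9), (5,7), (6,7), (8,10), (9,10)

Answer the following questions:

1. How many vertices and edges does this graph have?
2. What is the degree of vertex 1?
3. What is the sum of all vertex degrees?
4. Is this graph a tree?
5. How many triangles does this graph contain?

Count: 11 vertices, 14 edges.
Vertex 1 has neighbors [7, 10], degree = 2.
Handshaking lemma: 2 * 14 = 28.
A tree on 11 vertices has 10 edges. This graph has 14 edges (4 extra). Not a tree.
Number of triangles = 0.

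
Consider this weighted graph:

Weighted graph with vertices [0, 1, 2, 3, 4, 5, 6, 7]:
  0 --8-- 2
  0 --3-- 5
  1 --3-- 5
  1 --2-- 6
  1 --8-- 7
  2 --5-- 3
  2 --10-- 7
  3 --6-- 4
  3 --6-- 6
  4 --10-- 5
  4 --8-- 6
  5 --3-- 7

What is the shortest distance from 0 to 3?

Using Dijkstra's algorithm from vertex 0:
Shortest path: 0 -> 2 -> 3
Total weight: 8 + 5 = 13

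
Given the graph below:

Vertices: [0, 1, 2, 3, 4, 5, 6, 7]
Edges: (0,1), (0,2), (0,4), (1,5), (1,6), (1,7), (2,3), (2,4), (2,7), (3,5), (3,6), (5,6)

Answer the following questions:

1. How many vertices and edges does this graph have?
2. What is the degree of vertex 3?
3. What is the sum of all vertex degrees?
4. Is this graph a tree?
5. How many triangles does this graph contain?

Count: 8 vertices, 12 edges.
Vertex 3 has neighbors [2, 5, 6], degree = 3.
Handshaking lemma: 2 * 12 = 24.
A tree on 8 vertices has 7 edges. This graph has 12 edges (5 extra). Not a tree.
Number of triangles = 3.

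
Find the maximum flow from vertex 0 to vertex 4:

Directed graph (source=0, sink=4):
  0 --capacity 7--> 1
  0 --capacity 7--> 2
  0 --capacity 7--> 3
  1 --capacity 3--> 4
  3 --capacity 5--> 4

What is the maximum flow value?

Computing max flow:
  Flow on (0->1): 3/7
  Flow on (0->3): 5/7
  Flow on (1->4): 3/3
  Flow on (3->4): 5/5
Maximum flow = 8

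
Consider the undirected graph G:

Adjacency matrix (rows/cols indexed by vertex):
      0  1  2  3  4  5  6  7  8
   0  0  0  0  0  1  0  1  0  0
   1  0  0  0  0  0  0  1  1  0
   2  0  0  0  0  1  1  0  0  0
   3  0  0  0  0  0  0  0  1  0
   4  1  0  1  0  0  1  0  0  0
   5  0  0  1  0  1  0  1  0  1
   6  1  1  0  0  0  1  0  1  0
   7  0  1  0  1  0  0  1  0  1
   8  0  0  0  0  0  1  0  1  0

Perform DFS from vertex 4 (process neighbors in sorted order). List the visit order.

DFS from vertex 4 (neighbors processed in ascending order):
Visit order: 4, 0, 6, 1, 7, 3, 8, 5, 2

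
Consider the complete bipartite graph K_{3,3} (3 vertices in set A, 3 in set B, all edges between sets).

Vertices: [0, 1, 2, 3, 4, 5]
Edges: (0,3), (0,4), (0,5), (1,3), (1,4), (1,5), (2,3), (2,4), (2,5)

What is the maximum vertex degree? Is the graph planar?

Set-A vertices have degree 3; set-B vertices have degree 3. Maximum degree = max(3,3) = 3.
K_{3,3} contains K_{3,3} as a subgraph (since both sides have >= 3 vertices); by Kuratowski's theorem it is not planar.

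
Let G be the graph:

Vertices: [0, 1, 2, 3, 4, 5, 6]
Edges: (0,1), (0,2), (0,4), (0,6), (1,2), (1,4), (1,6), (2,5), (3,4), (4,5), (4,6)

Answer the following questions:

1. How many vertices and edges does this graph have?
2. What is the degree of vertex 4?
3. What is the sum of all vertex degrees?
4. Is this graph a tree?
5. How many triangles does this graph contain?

Count: 7 vertices, 11 edges.
Vertex 4 has neighbors [0, 1, 3, 5, 6], degree = 5.
Handshaking lemma: 2 * 11 = 22.
A tree on 7 vertices has 6 edges. This graph has 11 edges (5 extra). Not a tree.
Number of triangles = 5.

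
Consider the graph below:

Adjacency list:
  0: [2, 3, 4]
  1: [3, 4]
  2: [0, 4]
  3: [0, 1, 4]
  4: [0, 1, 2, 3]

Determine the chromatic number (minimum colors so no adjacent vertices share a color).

The graph has a maximum clique of size 3 (lower bound on chromatic number).
A valid 3-coloring: {0: 1, 1: 1, 2: 2, 3: 2, 4: 0}.
Chromatic number = 3.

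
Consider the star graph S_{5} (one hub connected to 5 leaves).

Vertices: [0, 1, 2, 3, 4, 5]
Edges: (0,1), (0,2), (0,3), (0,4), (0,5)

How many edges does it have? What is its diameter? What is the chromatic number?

Star graph S_{5}: the hub connects to all 5 leaves.
Edges = 5.
Diameter = 2 (any leaf to hub is 1, leaf to leaf through hub is 2).
Star graphs are bipartite (hub vs leaves), so chromatic number = 2.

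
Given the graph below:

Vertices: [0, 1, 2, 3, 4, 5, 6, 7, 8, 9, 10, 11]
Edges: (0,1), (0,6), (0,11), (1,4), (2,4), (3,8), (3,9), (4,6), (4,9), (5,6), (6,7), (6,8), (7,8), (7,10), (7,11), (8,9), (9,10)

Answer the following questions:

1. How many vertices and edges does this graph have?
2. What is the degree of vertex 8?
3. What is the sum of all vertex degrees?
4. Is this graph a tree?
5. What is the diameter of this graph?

Count: 12 vertices, 17 edges.
Vertex 8 has neighbors [3, 6, 7, 9], degree = 4.
Handshaking lemma: 2 * 17 = 34.
A tree on 12 vertices has 11 edges. This graph has 17 edges (6 extra). Not a tree.
Diameter (longest shortest path) = 4.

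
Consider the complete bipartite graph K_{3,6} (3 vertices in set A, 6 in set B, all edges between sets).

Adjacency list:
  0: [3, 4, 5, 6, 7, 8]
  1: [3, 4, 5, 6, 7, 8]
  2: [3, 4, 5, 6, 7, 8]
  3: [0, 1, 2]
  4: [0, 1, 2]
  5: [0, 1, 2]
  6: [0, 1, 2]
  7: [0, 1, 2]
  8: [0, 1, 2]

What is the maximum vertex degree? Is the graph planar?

Set-A vertices have degree 6; set-B vertices have degree 3. Maximum degree = max(3,6) = 6.
K_{3,6} contains K_{3,3} as a subgraph (since both sides have >= 3 vertices); by Kuratowski's theorem it is not planar.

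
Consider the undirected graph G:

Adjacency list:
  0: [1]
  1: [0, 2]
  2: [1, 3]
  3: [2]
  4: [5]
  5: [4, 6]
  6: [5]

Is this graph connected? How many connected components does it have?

Checking connectivity: the graph has 2 connected component(s).
Components: [[0, 1, 2, 3], [4, 5, 6]]. The graph is NOT connected.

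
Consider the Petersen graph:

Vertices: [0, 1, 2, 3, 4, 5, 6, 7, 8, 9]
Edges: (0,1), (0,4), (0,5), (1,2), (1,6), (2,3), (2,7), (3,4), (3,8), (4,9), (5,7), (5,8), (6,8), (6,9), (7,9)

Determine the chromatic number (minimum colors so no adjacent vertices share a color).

The Petersen graph contains odd cycles (e.g. the outer 5-cycle), so chi >= 3.
A proper 3-coloring exists (it is a well-known 3-chromatic graph).
Chromatic number = 3.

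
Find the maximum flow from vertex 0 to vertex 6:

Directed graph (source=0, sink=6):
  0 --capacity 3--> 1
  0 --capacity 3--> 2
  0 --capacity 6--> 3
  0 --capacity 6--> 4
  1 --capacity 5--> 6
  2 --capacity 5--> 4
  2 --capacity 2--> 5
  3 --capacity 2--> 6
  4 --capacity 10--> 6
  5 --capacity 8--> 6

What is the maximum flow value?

Computing max flow:
  Flow on (0->1): 3/3
  Flow on (0->2): 3/3
  Flow on (0->3): 2/6
  Flow on (0->4): 6/6
  Flow on (1->6): 3/5
  Flow on (2->4): 3/5
  Flow on (3->6): 2/2
  Flow on (4->6): 9/10
Maximum flow = 14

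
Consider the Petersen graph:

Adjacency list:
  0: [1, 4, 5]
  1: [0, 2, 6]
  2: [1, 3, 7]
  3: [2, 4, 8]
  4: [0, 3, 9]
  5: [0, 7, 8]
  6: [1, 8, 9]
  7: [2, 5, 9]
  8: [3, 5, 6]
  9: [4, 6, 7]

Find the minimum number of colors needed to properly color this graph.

The Petersen graph contains odd cycles (e.g. the outer 5-cycle), so chi >= 3.
A proper 3-coloring exists (it is a well-known 3-chromatic graph).
Chromatic number = 3.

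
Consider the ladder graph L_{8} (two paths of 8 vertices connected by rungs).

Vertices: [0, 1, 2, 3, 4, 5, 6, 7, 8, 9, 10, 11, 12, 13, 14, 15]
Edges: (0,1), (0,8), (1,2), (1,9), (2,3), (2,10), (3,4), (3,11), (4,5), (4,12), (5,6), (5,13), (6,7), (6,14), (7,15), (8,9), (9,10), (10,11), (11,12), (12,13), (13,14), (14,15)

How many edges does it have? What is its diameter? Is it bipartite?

Ladder graph L_{8}: 8 rungs + 2 * (8-1) path edges = 8 + 14 = 22 edges.
Diameter = 8.
Ladder graphs are bipartite (alternating coloring along each path).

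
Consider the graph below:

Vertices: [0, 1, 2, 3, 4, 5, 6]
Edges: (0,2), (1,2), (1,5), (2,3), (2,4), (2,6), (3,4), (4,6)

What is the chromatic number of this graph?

The graph has a maximum clique of size 3 (lower bound on chromatic number).
A valid 3-coloring: {0: 1, 1: 1, 2: 0, 3: 2, 4: 1, 5: 0, 6: 2}.
Chromatic number = 3.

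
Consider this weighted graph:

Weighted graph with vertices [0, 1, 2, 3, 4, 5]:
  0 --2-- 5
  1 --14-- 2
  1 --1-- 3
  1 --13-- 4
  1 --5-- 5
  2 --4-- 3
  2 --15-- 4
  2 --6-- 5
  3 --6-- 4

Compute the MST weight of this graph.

Applying Kruskal's algorithm (sort edges by weight, add if no cycle):
  Add (1,3) w=1
  Add (0,5) w=2
  Add (2,3) w=4
  Add (1,5) w=5
  Skip (2,5) w=6 (creates cycle)
  Add (3,4) w=6
  Skip (1,4) w=13 (creates cycle)
  Skip (1,2) w=14 (creates cycle)
  Skip (2,4) w=15 (creates cycle)
MST weight = 18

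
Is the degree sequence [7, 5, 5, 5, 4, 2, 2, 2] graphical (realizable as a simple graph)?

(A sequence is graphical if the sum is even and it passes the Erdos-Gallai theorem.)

Sum of degrees = 32. Sum is even and passes Erdos-Gallai. The sequence IS graphical.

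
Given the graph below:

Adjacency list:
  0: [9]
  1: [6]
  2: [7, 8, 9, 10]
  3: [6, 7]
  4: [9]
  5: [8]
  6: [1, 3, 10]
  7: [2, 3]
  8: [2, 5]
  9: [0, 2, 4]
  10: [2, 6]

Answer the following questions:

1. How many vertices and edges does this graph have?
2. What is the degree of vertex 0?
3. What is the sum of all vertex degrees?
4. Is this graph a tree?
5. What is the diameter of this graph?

Count: 11 vertices, 11 edges.
Vertex 0 has neighbors [9], degree = 1.
Handshaking lemma: 2 * 11 = 22.
A tree on 11 vertices has 10 edges. This graph has 11 edges (1 extra). Not a tree.
Diameter (longest shortest path) = 5.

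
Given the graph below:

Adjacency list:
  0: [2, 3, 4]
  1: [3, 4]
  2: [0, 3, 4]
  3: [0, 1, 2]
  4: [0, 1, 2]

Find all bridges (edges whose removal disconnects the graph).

No bridges found. The graph is 2-edge-connected (no single edge removal disconnects it).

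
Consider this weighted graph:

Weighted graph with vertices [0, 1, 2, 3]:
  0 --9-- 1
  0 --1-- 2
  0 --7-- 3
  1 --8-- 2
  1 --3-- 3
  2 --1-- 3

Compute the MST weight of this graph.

Applying Kruskal's algorithm (sort edges by weight, add if no cycle):
  Add (0,2) w=1
  Add (2,3) w=1
  Add (1,3) w=3
  Skip (0,3) w=7 (creates cycle)
  Skip (1,2) w=8 (creates cycle)
  Skip (0,1) w=9 (creates cycle)
MST weight = 5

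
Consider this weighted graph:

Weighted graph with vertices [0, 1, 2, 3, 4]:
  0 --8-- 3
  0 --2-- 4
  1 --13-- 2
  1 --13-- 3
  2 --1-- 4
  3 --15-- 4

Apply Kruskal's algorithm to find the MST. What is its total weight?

Applying Kruskal's algorithm (sort edges by weight, add if no cycle):
  Add (2,4) w=1
  Add (0,4) w=2
  Add (0,3) w=8
  Add (1,3) w=13
  Skip (1,2) w=13 (creates cycle)
  Skip (3,4) w=15 (creates cycle)
MST weight = 24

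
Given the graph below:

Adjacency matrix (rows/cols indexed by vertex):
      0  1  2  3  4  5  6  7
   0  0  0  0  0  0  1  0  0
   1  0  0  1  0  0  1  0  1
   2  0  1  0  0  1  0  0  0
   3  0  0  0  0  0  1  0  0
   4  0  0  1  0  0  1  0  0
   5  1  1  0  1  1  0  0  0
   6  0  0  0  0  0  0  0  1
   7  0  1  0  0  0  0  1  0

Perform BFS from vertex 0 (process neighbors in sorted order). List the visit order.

BFS from vertex 0 (neighbors processed in ascending order):
Visit order: 0, 5, 1, 3, 4, 2, 7, 6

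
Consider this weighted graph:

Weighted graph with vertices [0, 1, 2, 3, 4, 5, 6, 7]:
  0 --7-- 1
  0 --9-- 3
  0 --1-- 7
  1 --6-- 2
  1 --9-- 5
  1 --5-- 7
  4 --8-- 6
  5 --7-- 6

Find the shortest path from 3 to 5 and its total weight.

Using Dijkstra's algorithm from vertex 3:
Shortest path: 3 -> 0 -> 7 -> 1 -> 5
Total weight: 9 + 1 + 5 + 9 = 24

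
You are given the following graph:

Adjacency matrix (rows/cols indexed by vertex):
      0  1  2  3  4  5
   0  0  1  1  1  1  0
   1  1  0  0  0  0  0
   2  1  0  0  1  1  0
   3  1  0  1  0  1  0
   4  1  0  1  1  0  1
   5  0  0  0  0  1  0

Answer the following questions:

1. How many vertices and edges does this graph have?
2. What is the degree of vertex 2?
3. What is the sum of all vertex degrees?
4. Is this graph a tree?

Count: 6 vertices, 8 edges.
Vertex 2 has neighbors [0, 3, 4], degree = 3.
Handshaking lemma: 2 * 8 = 16.
A tree on 6 vertices has 5 edges. This graph has 8 edges (3 extra). Not a tree.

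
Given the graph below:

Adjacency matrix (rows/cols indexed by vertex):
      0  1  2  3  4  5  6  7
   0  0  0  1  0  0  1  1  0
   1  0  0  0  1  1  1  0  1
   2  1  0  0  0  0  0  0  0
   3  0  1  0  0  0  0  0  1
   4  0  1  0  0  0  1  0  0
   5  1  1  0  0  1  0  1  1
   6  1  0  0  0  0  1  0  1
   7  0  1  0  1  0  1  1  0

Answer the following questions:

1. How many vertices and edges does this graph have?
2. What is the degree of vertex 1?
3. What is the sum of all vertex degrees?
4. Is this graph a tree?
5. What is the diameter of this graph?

Count: 8 vertices, 12 edges.
Vertex 1 has neighbors [3, 4, 5, 7], degree = 4.
Handshaking lemma: 2 * 12 = 24.
A tree on 8 vertices has 7 edges. This graph has 12 edges (5 extra). Not a tree.
Diameter (longest shortest path) = 4.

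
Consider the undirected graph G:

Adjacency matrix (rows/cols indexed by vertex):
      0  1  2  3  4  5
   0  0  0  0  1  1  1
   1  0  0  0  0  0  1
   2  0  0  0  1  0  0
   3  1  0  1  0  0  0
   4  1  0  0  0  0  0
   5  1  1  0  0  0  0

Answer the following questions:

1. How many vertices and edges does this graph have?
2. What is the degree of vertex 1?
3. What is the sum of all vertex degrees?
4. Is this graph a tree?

Count: 6 vertices, 5 edges.
Vertex 1 has neighbors [5], degree = 1.
Handshaking lemma: 2 * 5 = 10.
A graph is a tree iff it is connected and has exactly n-1 edges. This graph is connected (all 6 vertices in one component) and has 6-1 = 5 edges. It is a tree.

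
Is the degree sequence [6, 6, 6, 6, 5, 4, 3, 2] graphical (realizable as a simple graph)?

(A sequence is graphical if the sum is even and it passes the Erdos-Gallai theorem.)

Sum of degrees = 38. Sum is even and passes Erdos-Gallai. The sequence IS graphical.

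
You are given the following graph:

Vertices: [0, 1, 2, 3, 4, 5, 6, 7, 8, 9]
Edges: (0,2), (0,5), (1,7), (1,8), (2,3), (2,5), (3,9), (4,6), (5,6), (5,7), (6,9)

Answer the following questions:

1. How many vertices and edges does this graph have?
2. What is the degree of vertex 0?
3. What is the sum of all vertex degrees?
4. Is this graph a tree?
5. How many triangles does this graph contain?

Count: 10 vertices, 11 edges.
Vertex 0 has neighbors [2, 5], degree = 2.
Handshaking lemma: 2 * 11 = 22.
A tree on 10 vertices has 9 edges. This graph has 11 edges (2 extra). Not a tree.
Number of triangles = 1.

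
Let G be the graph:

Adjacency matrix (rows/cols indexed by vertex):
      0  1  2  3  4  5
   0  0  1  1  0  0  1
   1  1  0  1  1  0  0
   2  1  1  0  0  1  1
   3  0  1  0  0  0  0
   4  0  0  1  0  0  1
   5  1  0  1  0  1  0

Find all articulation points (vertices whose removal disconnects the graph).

An articulation point is a vertex whose removal disconnects the graph.
Articulation points: [1]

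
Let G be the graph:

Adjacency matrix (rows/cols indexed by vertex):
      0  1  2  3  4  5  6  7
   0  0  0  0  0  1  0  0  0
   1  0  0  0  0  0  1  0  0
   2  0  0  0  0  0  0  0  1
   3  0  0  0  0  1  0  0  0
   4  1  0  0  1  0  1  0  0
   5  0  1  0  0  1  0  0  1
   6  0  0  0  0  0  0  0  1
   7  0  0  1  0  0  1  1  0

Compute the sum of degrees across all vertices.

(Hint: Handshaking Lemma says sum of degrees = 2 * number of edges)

Count edges: 7 edges.
By Handshaking Lemma: sum of degrees = 2 * 7 = 14.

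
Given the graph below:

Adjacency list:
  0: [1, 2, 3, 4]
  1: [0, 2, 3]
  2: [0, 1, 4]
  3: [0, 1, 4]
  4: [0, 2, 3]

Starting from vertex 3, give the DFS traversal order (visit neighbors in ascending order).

DFS from vertex 3 (neighbors processed in ascending order):
Visit order: 3, 0, 1, 2, 4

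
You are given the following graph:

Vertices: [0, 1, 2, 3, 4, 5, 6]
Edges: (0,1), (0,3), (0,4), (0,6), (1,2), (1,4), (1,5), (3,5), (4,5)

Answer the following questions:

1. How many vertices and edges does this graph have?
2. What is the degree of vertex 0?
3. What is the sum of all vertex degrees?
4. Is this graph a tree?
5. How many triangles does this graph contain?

Count: 7 vertices, 9 edges.
Vertex 0 has neighbors [1, 3, 4, 6], degree = 4.
Handshaking lemma: 2 * 9 = 18.
A tree on 7 vertices has 6 edges. This graph has 9 edges (3 extra). Not a tree.
Number of triangles = 2.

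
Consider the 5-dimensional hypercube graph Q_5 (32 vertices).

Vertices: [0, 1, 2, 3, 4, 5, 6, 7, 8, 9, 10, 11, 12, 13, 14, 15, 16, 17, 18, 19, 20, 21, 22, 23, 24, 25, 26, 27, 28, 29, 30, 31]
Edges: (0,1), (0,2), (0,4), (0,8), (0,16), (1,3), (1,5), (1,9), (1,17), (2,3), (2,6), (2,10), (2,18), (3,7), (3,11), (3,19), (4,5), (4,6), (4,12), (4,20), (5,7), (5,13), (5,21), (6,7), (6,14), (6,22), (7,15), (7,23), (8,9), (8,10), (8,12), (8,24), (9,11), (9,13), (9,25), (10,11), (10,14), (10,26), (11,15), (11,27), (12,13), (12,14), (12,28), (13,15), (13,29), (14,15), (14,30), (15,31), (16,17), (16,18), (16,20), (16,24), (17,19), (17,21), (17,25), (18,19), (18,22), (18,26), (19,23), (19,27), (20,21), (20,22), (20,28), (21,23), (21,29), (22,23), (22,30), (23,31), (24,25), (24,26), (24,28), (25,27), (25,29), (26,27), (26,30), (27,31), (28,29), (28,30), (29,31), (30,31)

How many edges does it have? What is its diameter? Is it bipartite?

The 5-dimensional hypercube Q_5 has 32 vertices and each vertex has degree 5.
Total edges = 32 * 5 / 2 = 80.
Diameter = 5 (max Hamming distance between binary labels).
Hypercubes are bipartite (partition by parity of binary representation).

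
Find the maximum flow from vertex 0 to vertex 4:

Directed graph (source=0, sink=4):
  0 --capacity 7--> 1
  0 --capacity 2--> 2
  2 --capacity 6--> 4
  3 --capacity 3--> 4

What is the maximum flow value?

Computing max flow:
  Flow on (0->2): 2/2
  Flow on (2->4): 2/6
Maximum flow = 2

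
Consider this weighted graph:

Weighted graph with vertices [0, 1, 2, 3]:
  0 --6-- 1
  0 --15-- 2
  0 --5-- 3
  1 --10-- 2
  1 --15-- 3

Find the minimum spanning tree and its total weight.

Applying Kruskal's algorithm (sort edges by weight, add if no cycle):
  Add (0,3) w=5
  Add (0,1) w=6
  Add (1,2) w=10
  Skip (0,2) w=15 (creates cycle)
  Skip (1,3) w=15 (creates cycle)
MST weight = 21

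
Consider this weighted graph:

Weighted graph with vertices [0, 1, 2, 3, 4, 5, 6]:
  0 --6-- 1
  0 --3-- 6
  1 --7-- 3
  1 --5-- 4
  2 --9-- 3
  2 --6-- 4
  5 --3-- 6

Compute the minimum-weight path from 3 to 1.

Using Dijkstra's algorithm from vertex 3:
Shortest path: 3 -> 1
Total weight: 7 = 7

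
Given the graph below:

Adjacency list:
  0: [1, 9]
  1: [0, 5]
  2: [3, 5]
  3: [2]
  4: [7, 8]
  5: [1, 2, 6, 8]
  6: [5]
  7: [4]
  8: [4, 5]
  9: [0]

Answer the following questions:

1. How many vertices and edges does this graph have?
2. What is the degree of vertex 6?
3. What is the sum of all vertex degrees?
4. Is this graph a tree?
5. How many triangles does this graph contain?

Count: 10 vertices, 9 edges.
Vertex 6 has neighbors [5], degree = 1.
Handshaking lemma: 2 * 9 = 18.
A graph is a tree iff it is connected and has exactly n-1 edges. This graph is connected (all 10 vertices in one component) and has 10-1 = 9 edges. It is a tree.
Number of triangles = 0.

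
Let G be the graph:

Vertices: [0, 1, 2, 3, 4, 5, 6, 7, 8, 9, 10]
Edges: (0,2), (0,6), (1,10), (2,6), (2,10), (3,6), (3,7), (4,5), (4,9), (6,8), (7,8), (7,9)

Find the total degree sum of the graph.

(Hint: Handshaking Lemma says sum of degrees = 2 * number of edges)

Count edges: 12 edges.
By Handshaking Lemma: sum of degrees = 2 * 12 = 24.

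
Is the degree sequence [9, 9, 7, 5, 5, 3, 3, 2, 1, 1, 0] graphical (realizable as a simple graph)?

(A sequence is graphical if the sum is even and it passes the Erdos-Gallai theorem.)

Sum of degrees = 45. Sum is odd, so the sequence is NOT graphical.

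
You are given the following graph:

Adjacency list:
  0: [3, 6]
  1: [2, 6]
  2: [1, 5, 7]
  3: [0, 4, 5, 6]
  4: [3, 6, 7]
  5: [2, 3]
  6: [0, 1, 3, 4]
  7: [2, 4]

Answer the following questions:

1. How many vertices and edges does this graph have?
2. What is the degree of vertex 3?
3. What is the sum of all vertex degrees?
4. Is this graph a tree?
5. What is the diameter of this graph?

Count: 8 vertices, 11 edges.
Vertex 3 has neighbors [0, 4, 5, 6], degree = 4.
Handshaking lemma: 2 * 11 = 22.
A tree on 8 vertices has 7 edges. This graph has 11 edges (4 extra). Not a tree.
Diameter (longest shortest path) = 3.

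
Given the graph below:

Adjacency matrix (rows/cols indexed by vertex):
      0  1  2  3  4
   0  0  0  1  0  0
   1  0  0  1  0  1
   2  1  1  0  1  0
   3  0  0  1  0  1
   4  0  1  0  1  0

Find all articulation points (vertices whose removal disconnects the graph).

An articulation point is a vertex whose removal disconnects the graph.
Articulation points: [2]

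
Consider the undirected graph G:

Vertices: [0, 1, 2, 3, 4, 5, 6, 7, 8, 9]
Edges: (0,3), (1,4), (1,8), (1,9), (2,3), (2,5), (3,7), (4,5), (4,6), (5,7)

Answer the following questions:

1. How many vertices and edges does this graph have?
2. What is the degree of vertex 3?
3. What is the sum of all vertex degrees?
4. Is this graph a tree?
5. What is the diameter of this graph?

Count: 10 vertices, 10 edges.
Vertex 3 has neighbors [0, 2, 7], degree = 3.
Handshaking lemma: 2 * 10 = 20.
A tree on 10 vertices has 9 edges. This graph has 10 edges (1 extra). Not a tree.
Diameter (longest shortest path) = 6.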